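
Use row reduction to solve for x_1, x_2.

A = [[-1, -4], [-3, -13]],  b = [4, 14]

(4, -2)

Forward elimination on [A|b]:
R2 <- R2 - (3)*R1:  [  0  -1   2 ]
Row echelon form:
[ -1  -4  |  4 ]
[  0  -1  |  2 ]
Back-substitution:
x_2 = (2) / -1 = -2
x_1 = (4 - (-4)*(-2)) / -1 = 4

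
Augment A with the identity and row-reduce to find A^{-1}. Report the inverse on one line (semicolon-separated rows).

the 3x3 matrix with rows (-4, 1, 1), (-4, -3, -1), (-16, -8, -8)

inverse = [-1/6 0 -1/48; 1/6 -1/2 1/12; 1/6 1/2 -1/6]

Gauss-Jordan on [A | I]:
R1 <- (1/-4)*R1:  [    1  -1/4  -1/4  |  -1/4     0     0 ]
R2 <- R2 - (-4)*R1:  [  0  -4  -2  |  -1   1   0 ]
R3 <- R3 - (-16)*R1:  [   0  -12  -12  |   -4    0    1 ]
R2 <- (1/-4)*R2:  [    0     1   1/2  |   1/4  -1/4     0 ]
R1 <- R1 - (-1/4)*R2:  [     1      0   -1/8  |  -3/16  -1/16      0 ]
R3 <- R3 - (-12)*R2:  [  0   0  -6  |  -1  -3   1 ]
R3 <- (1/-6)*R3:  [    0     0     1  |   1/6   1/2  -1/6 ]
R1 <- R1 - (-1/8)*R3:  [     1      0      0  |   -1/6      0  -1/48 ]
R2 <- R2 - (1/2)*R3:  [    0     1     0  |   1/6  -1/2  1/12 ]
Right block of [I | A^{-1}] is the inverse:
[ -1/6     0  -1/48 ]
[  1/6  -1/2   1/12 ]
[  1/6   1/2   -1/6 ]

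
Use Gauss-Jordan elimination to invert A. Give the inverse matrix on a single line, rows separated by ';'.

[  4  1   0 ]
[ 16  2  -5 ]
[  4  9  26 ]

Gauss-Jordan on [A | I]:
R1 <- (1/4)*R1:  [   1  1/4    0  |  1/4    0    0 ]
R2 <- R2 - (16)*R1:  [  0  -2  -5  |  -4   1   0 ]
R3 <- R3 - (4)*R1:  [  0   8  26  |  -1   0   1 ]
R2 <- (1/-2)*R2:  [    0     1   5/2  |     2  -1/2     0 ]
R1 <- R1 - (1/4)*R2:  [    1     0  -5/8  |  -1/4   1/8     0 ]
R3 <- R3 - (8)*R2:  [   0    0    6  |  -17    4    1 ]
R3 <- (1/6)*R3:  [     0      0      1  |  -17/6    2/3    1/6 ]
R1 <- R1 - (-5/8)*R3:  [      1       0       0  |  -97/48   13/24    5/48 ]
R2 <- R2 - (5/2)*R3:  [      0       1       0  |  109/12   -13/6   -5/12 ]
Right block of [I | A^{-1}] is the inverse:
[ -97/48  13/24   5/48 ]
[ 109/12  -13/6  -5/12 ]
[  -17/6    2/3    1/6 ]

inverse = [-97/48 13/24 5/48; 109/12 -13/6 -5/12; -17/6 2/3 1/6]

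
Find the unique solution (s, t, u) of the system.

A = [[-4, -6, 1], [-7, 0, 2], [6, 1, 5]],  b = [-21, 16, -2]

(-2, 5, 1)

Forward elimination on [A|b]:
R2 <- R2 - (7/4)*R1:  [     0   21/2    1/4  211/4 ]
R3 <- R3 - (-3/2)*R1:  [     0     -8   13/2  -67/2 ]
R3 <- R3 - (-16/21)*R2:  [      0       0  281/42  281/42 ]
Row echelon form:
[ -4    -6       1  |     -21 ]
[  0  21/2     1/4  |   211/4 ]
[  0     0  281/42  |  281/42 ]
Back-substitution:
u = (281/42) / (281/42) = 1
t = (211/4 - (1/4)*(1)) / (21/2) = 5
s = (-21 - (-6)*(5) - (1)*(1)) / -4 = -2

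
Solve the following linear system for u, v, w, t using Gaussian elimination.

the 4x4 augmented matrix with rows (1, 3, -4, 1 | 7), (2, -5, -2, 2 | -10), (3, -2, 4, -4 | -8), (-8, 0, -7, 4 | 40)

(-4, 0, -4, -5)

Forward elimination on [A|b]:
R2 <- R2 - (2)*R1:  [   0  -11    6    0  -24 ]
R3 <- R3 - (3)*R1:  [   0  -11   16   -7  -29 ]
R4 <- R4 - (-8)*R1:  [   0   24  -39   12   96 ]
R3 <- R3 - (1)*R2:  [  0   0  10  -7  -5 ]
R4 <- R4 - (-24/11)*R2:  [       0        0  -285/11       12   480/11 ]
R4 <- R4 - (-57/22)*R3:  [       0        0        0  -135/22   675/22 ]
Row echelon form:
[ 1    3  -4        1  |       7 ]
[ 0  -11   6        0  |     -24 ]
[ 0    0  10       -7  |      -5 ]
[ 0    0   0  -135/22  |  675/22 ]
Back-substitution:
t = (675/22) / (-135/22) = -5
w = (-5 - (-7)*(-5)) / 10 = -4
v = (-24 - (6)*(-4)) / -11 = 0
u = (7 - (3)*(0) - (-4)*(-4) - (1)*(-5)) / 1 = -4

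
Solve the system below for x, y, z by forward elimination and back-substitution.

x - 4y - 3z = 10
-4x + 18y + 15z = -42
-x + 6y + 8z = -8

(0, -4, 2)

Forward elimination on [A|b]:
R2 <- R2 - (-4)*R1:  [  0   2   3  -2 ]
R3 <- R3 - (-1)*R1:  [ 0  2  5  2 ]
R3 <- R3 - (1)*R2:  [ 0  0  2  4 ]
Row echelon form:
[ 1  -4  -3  |  10 ]
[ 0   2   3  |  -2 ]
[ 0   0   2  |   4 ]
Back-substitution:
z = (4) / 2 = 2
y = (-2 - (3)*(2)) / 2 = -4
x = (10 - (-4)*(-4) - (-3)*(2)) / 1 = 0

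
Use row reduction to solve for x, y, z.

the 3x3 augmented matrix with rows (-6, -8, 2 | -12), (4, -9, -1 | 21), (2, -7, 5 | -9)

Forward elimination on [A|b]:
R2 <- R2 - (-2/3)*R1:  [     0  -43/3    1/3     13 ]
R3 <- R3 - (-1/3)*R1:  [     0  -29/3   17/3    -13 ]
R3 <- R3 - (29/43)*R2:  [       0        0   234/43  -936/43 ]
Row echelon form:
[ -6     -8       2  |      -12 ]
[  0  -43/3     1/3  |       13 ]
[  0      0  234/43  |  -936/43 ]
Back-substitution:
z = (-936/43) / (234/43) = -4
y = (13 - (1/3)*(-4)) / (-43/3) = -1
x = (-12 - (-8)*(-1) - (2)*(-4)) / -6 = 2

(2, -1, -4)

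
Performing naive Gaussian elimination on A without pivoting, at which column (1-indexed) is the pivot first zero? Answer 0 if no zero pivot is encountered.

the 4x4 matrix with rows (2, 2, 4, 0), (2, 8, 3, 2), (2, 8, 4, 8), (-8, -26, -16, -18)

Naive forward elimination:
R2 <- R2 - (1)*R1:  [  0   6  -1   2 ]
R3 <- R3 - (1)*R1:  [ 0  6  0  8 ]
R4 <- R4 - (-4)*R1:  [   0  -18    0  -18 ]
R3 <- R3 - (1)*R2:  [ 0  0  1  6 ]
R4 <- R4 - (-3)*R2:  [   0    0   -3  -12 ]
R4 <- R4 - (-3)*R3:  [ 0  0  0  6 ]
All pivots nonzero; naive elimination completes without hitting a zero pivot.

first zero-pivot column = 0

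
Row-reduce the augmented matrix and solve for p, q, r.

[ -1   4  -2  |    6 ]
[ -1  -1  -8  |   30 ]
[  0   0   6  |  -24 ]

(2, 0, -4)

Forward elimination on [A|b]:
R2 <- R2 - (1)*R1:  [  0  -5  -6  24 ]
Row echelon form:
[ -1   4  -2  |    6 ]
[  0  -5  -6  |   24 ]
[  0   0   6  |  -24 ]
Back-substitution:
r = (-24) / 6 = -4
q = (24 - (-6)*(-4)) / -5 = 0
p = (6 - (4)*(0) - (-2)*(-4)) / -1 = 2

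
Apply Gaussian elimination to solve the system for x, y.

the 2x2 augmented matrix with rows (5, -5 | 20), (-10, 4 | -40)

(4, 0)

Forward elimination on [A|b]:
R2 <- R2 - (-2)*R1:  [  0  -6   0 ]
Row echelon form:
[ 5  -5  |  20 ]
[ 0  -6  |   0 ]
Back-substitution:
y = (0) / -6 = 0
x = (20 - (-5)*(0)) / 5 = 4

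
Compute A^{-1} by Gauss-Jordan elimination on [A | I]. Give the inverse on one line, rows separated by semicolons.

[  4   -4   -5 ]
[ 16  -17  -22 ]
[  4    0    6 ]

Gauss-Jordan on [A | I]:
R1 <- (1/4)*R1:  [    1    -1  -5/4  |   1/4     0     0 ]
R2 <- R2 - (16)*R1:  [  0  -1  -2  |  -4   1   0 ]
R3 <- R3 - (4)*R1:  [  0   4  11  |  -1   0   1 ]
R2 <- (1/-1)*R2:  [  0   1   2  |   4  -1   0 ]
R1 <- R1 - (-1)*R2:  [    1     0   3/4  |  17/4    -1     0 ]
R3 <- R3 - (4)*R2:  [   0    0    3  |  -17    4    1 ]
R3 <- (1/3)*R3:  [     0      0      1  |  -17/3    4/3    1/3 ]
R1 <- R1 - (3/4)*R3:  [    1     0     0  |  17/2    -2  -1/4 ]
R2 <- R2 - (2)*R3:  [     0      1      0  |   46/3  -11/3   -2/3 ]
Right block of [I | A^{-1}] is the inverse:
[  17/2     -2  -1/4 ]
[  46/3  -11/3  -2/3 ]
[ -17/3    4/3   1/3 ]

inverse = [17/2 -2 -1/4; 46/3 -11/3 -2/3; -17/3 4/3 1/3]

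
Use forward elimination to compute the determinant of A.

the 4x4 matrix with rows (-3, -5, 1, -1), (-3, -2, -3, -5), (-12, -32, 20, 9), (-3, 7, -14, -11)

Forward elimination:
R2 <- R2 - (1)*R1:  [  0   3  -4  -4 ]
R3 <- R3 - (4)*R1:  [   0  -12   16   13 ]
R4 <- R4 - (1)*R1:  [   0   12  -15  -10 ]
R3 <- R3 - (-4)*R2:  [  0   0   0  -3 ]
R4 <- R4 - (4)*R2:  [ 0  0  1  6 ]
R3 <-> R4   (pivot in column 3 was zero)
[ -3  -5   1  -1 ]
[  0   3  -4  -4 ]
[  0   0   1   6 ]
[  0   0   0  -3 ]
Upper-triangular form:
[ -3  -5   1  -1 ]
[  0   3  -4  -4 ]
[  0   0   1   6 ]
[  0   0   0  -3 ]
det(A) = (-1)^1 * (-3) * (3) * (1) * (-3) = -27  (1 row swap -> sign -1)

det(A) = -27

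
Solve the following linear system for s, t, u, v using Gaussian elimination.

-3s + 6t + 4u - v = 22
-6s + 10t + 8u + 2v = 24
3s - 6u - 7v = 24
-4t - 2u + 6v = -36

Forward elimination on [A|b]:
R2 <- R2 - (2)*R1:  [   0   -2    0    4  -20 ]
R3 <- R3 - (-1)*R1:  [  0   6  -2  -8  46 ]
R3 <- R3 - (-3)*R2:  [   0    0   -2    4  -14 ]
R4 <- R4 - (2)*R2:  [  0   0  -2  -2   4 ]
R4 <- R4 - (1)*R3:  [  0   0   0  -6  18 ]
Row echelon form:
[ -3   6   4  -1  |   22 ]
[  0  -2   0   4  |  -20 ]
[  0   0  -2   4  |  -14 ]
[  0   0   0  -6  |   18 ]
Back-substitution:
v = (18) / -6 = -3
u = (-14 - (4)*(-3)) / -2 = 1
t = (-20 - (4)*(-3)) / -2 = 4
s = (22 - (6)*(4) - (4)*(1) - (-1)*(-3)) / -3 = 3

(3, 4, 1, -3)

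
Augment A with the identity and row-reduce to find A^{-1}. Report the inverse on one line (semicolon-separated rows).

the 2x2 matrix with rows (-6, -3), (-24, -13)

inverse = [-13/6 1/2; 4 -1]

Gauss-Jordan on [A | I]:
R1 <- (1/-6)*R1:  [    1   1/2  |  -1/6     0 ]
R2 <- R2 - (-24)*R1:  [  0  -1  |  -4   1 ]
R2 <- (1/-1)*R2:  [  0   1  |   4  -1 ]
R1 <- R1 - (1/2)*R2:  [     1      0  |  -13/6    1/2 ]
Right block of [I | A^{-1}] is the inverse:
[ -13/6  1/2 ]
[     4   -1 ]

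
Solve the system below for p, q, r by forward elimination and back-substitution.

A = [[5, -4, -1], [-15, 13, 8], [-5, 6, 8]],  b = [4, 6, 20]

Forward elimination on [A|b]:
R2 <- R2 - (-3)*R1:  [  0   1   5  18 ]
R3 <- R3 - (-1)*R1:  [  0   2   7  24 ]
R3 <- R3 - (2)*R2:  [   0    0   -3  -12 ]
Row echelon form:
[ 5  -4  -1  |    4 ]
[ 0   1   5  |   18 ]
[ 0   0  -3  |  -12 ]
Back-substitution:
r = (-12) / -3 = 4
q = (18 - (5)*(4)) / 1 = -2
p = (4 - (-4)*(-2) - (-1)*(4)) / 5 = 0

(0, -2, 4)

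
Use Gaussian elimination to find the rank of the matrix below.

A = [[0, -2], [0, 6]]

rank(A) = 1

Row reduction:
R2 <- R2 - (-3)*R1:  [ 0  0 ]
Row echelon form:
[ 0  -2 ]
[ 0   0 ]
Nonzero rows / pivot columns: 1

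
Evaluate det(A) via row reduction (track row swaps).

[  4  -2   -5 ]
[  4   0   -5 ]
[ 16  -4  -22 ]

Forward elimination:
R2 <- R2 - (1)*R1:  [ 0  2  0 ]
R3 <- R3 - (4)*R1:  [  0   4  -2 ]
R3 <- R3 - (2)*R2:  [  0   0  -2 ]
Upper-triangular form:
[ 4  -2  -5 ]
[ 0   2   0 ]
[ 0   0  -2 ]
det(A) = (-1)^0 * (4) * (2) * (-2) = -16  (0 row swaps -> sign +1)

det(A) = -16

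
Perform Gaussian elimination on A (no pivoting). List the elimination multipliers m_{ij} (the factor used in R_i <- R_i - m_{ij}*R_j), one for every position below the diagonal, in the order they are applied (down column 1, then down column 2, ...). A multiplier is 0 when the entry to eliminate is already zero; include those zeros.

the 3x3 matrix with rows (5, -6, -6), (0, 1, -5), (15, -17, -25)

multipliers: 0, 3, 1

Forward elimination:
R2: entry in column 1 is already 0 -> m_{21} = 0 (no row operation needed)
R3 <- R3 - (3)*R1:  [  0   1  -7 ]
R3 <- R3 - (1)*R2:  [  0   0  -2 ]
Multipliers (in order of application): m_{21} = 0, m_{31} = 3, m_{32} = 1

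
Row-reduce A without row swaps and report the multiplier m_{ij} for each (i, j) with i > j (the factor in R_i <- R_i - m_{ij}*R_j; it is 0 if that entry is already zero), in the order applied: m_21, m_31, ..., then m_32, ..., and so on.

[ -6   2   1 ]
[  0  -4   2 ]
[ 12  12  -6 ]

Forward elimination:
R2: entry in column 1 is already 0 -> m_{21} = 0 (no row operation needed)
R3 <- R3 - (-2)*R1:  [  0  16  -4 ]
R3 <- R3 - (-4)*R2:  [ 0  0  4 ]
Multipliers (in order of application): m_{21} = 0, m_{31} = -2, m_{32} = -4

multipliers: 0, -2, -4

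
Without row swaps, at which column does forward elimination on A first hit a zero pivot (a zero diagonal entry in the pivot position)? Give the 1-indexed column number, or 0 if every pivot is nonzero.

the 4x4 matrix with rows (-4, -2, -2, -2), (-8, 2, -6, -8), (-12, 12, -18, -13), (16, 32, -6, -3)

first zero-pivot column = 4

Naive forward elimination:
R2 <- R2 - (2)*R1:  [  0   6  -2  -4 ]
R3 <- R3 - (3)*R1:  [   0   18  -12   -7 ]
R4 <- R4 - (-4)*R1:  [   0   24  -14  -11 ]
R3 <- R3 - (3)*R2:  [  0   0  -6   5 ]
R4 <- R4 - (4)*R2:  [  0   0  -6   5 ]
R4 <- R4 - (1)*R3:  [ 0  0  0  0 ]
Matrix at this point:
[ -4  -2  -2  -2 ]
[  0   6  -2  -4 ]
[  0   0  -6   5 ]
[  0   0   0   0 ]
Pivot entry (4,4) in the last row is zero and there are no rows below to swap with -> zero pivot in column 4 (A is singular).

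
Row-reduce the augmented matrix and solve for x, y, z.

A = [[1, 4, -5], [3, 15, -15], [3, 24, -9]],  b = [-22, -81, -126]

Forward elimination on [A|b]:
R2 <- R2 - (3)*R1:  [   0    3    0  -15 ]
R3 <- R3 - (3)*R1:  [   0   12    6  -60 ]
R3 <- R3 - (4)*R2:  [ 0  0  6  0 ]
Row echelon form:
[ 1  4  -5  |  -22 ]
[ 0  3   0  |  -15 ]
[ 0  0   6  |    0 ]
Back-substitution:
z = (0) / 6 = 0
y = (-15) / 3 = -5
x = (-22 - (4)*(-5) - (-5)*(0)) / 1 = -2

(-2, -5, 0)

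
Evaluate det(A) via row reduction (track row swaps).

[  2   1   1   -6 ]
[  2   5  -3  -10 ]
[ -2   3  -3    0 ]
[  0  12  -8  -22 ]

Forward elimination:
R2 <- R2 - (1)*R1:  [  0   4  -4  -4 ]
R3 <- R3 - (-1)*R1:  [  0   4  -2  -6 ]
R3 <- R3 - (1)*R2:  [  0   0   2  -2 ]
R4 <- R4 - (3)*R2:  [   0    0    4  -10 ]
R4 <- R4 - (2)*R3:  [  0   0   0  -6 ]
Upper-triangular form:
[ 2  1   1  -6 ]
[ 0  4  -4  -4 ]
[ 0  0   2  -2 ]
[ 0  0   0  -6 ]
det(A) = (-1)^0 * (2) * (4) * (2) * (-6) = -96  (0 row swaps -> sign +1)

det(A) = -96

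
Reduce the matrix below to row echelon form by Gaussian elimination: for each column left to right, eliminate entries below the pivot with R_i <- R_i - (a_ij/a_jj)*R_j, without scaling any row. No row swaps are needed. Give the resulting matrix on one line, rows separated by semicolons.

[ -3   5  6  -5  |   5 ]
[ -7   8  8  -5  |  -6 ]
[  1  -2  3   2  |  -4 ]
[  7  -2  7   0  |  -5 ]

Forward elimination:
R2 <- R2 - (7/3)*R1:  [     0  -11/3     -6   20/3  -53/3 ]
R3 <- R3 - (-1/3)*R1:  [    0  -1/3     5   1/3  -7/3 ]
R4 <- R4 - (-7/3)*R1:  [     0   29/3     21  -35/3   20/3 ]
R3 <- R3 - (1/11)*R2:  [     0      0  61/11  -3/11  -8/11 ]
R4 <- R4 - (-29/11)*R2:  [       0        0    57/11    65/11  -439/11 ]
R4 <- R4 - (57/61)*R3:  [        0         0         0    376/61  -2393/61 ]
Row echelon form:
[ -3      5      6      -5  |         5 ]
[  0  -11/3     -6    20/3  |     -53/3 ]
[  0      0  61/11   -3/11  |     -8/11 ]
[  0      0      0  376/61  |  -2393/61 ]

REF = [-3 5 6 -5 5; 0 -11/3 -6 20/3 -53/3; 0 0 61/11 -3/11 -8/11; 0 0 0 376/61 -2393/61]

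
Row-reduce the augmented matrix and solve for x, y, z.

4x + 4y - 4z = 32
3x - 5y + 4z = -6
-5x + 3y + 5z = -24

(4, 2, -2)

Forward elimination on [A|b]:
R2 <- R2 - (3/4)*R1:  [   0   -8    7  -30 ]
R3 <- R3 - (-5/4)*R1:  [  0   8   0  16 ]
R3 <- R3 - (-1)*R2:  [   0    0    7  -14 ]
Row echelon form:
[ 4   4  -4  |   32 ]
[ 0  -8   7  |  -30 ]
[ 0   0   7  |  -14 ]
Back-substitution:
z = (-14) / 7 = -2
y = (-30 - (7)*(-2)) / -8 = 2
x = (32 - (4)*(2) - (-4)*(-2)) / 4 = 4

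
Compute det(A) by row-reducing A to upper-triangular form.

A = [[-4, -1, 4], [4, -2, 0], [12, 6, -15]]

Forward elimination:
R2 <- R2 - (-1)*R1:  [  0  -3   4 ]
R3 <- R3 - (-3)*R1:  [  0   3  -3 ]
R3 <- R3 - (-1)*R2:  [ 0  0  1 ]
Upper-triangular form:
[ -4  -1  4 ]
[  0  -3  4 ]
[  0   0  1 ]
det(A) = (-1)^0 * (-4) * (-3) * (1) = 12  (0 row swaps -> sign +1)

det(A) = 12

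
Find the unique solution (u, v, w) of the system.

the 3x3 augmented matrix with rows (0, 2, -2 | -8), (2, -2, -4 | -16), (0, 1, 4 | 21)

(3, 1, 5)

Forward elimination on [A|b]:
R1 <-> R2   (pivot in column 1 was zero)
[ 2  -2  -4  -16 ]
[ 0   2  -2   -8 ]
[ 0   1   4   21 ]
R3 <- R3 - (1/2)*R2:  [  0   0   5  25 ]
Row echelon form:
[ 2  -2  -4  |  -16 ]
[ 0   2  -2  |   -8 ]
[ 0   0   5  |   25 ]
Back-substitution:
w = (25) / 5 = 5
v = (-8 - (-2)*(5)) / 2 = 1
u = (-16 - (-2)*(1) - (-4)*(5)) / 2 = 3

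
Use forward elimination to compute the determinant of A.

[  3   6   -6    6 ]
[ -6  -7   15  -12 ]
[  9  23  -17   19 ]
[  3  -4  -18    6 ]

det(A) = 90

Forward elimination:
R2 <- R2 - (-2)*R1:  [ 0  5  3  0 ]
R3 <- R3 - (3)*R1:  [ 0  5  1  1 ]
R4 <- R4 - (1)*R1:  [   0  -10  -12    0 ]
R3 <- R3 - (1)*R2:  [  0   0  -2   1 ]
R4 <- R4 - (-2)*R2:  [  0   0  -6   0 ]
R4 <- R4 - (3)*R3:  [  0   0   0  -3 ]
Upper-triangular form:
[ 3  6  -6   6 ]
[ 0  5   3   0 ]
[ 0  0  -2   1 ]
[ 0  0   0  -3 ]
det(A) = (-1)^0 * (3) * (5) * (-2) * (-3) = 90  (0 row swaps -> sign +1)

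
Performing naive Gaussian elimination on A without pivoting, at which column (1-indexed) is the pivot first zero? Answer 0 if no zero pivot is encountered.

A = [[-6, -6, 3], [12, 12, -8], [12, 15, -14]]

first zero-pivot column = 2

Naive forward elimination:
R2 <- R2 - (-2)*R1:  [  0   0  -2 ]
R3 <- R3 - (-2)*R1:  [  0   3  -8 ]
Matrix at this point:
[ -6  -6   3 ]
[  0   0  -2 ]
[  0   3  -8 ]
Pivot entry (2,2) is zero but row 3 has 3 in column 2 -> naive elimination stops; a row interchange (e.g. R2 <-> R3) would be required here.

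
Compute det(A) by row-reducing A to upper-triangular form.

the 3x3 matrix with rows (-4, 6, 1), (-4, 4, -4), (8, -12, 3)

det(A) = 40

Forward elimination:
R2 <- R2 - (1)*R1:  [  0  -2  -5 ]
R3 <- R3 - (-2)*R1:  [ 0  0  5 ]
Upper-triangular form:
[ -4   6   1 ]
[  0  -2  -5 ]
[  0   0   5 ]
det(A) = (-1)^0 * (-4) * (-2) * (5) = 40  (0 row swaps -> sign +1)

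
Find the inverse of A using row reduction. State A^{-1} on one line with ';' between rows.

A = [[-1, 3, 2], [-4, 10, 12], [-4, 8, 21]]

inverse = [57/5 -47/10 8/5; 18/5 -13/10 2/5; 4/5 -2/5 1/5]

Gauss-Jordan on [A | I]:
R1 <- (1/-1)*R1:  [  1  -3  -2  |  -1   0   0 ]
R2 <- R2 - (-4)*R1:  [  0  -2   4  |  -4   1   0 ]
R3 <- R3 - (-4)*R1:  [  0  -4  13  |  -4   0   1 ]
R2 <- (1/-2)*R2:  [    0     1    -2  |     2  -1/2     0 ]
R1 <- R1 - (-3)*R2:  [    1     0    -8  |     5  -3/2     0 ]
R3 <- R3 - (-4)*R2:  [  0   0   5  |   4  -2   1 ]
R3 <- (1/5)*R3:  [    0     0     1  |   4/5  -2/5   1/5 ]
R1 <- R1 - (-8)*R3:  [      1       0       0  |    57/5  -47/10     8/5 ]
R2 <- R2 - (-2)*R3:  [      0       1       0  |    18/5  -13/10     2/5 ]
Right block of [I | A^{-1}] is the inverse:
[ 57/5  -47/10  8/5 ]
[ 18/5  -13/10  2/5 ]
[  4/5    -2/5  1/5 ]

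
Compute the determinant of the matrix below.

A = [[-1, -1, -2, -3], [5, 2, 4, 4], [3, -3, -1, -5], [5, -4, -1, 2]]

Forward elimination:
R2 <- R2 - (-5)*R1:  [   0   -3   -6  -11 ]
R3 <- R3 - (-3)*R1:  [   0   -6   -7  -14 ]
R4 <- R4 - (-5)*R1:  [   0   -9  -11  -13 ]
R3 <- R3 - (2)*R2:  [ 0  0  5  8 ]
R4 <- R4 - (3)*R2:  [  0   0   7  20 ]
R4 <- R4 - (7/5)*R3:  [    0     0     0  44/5 ]
Upper-triangular form:
[ -1  -1  -2    -3 ]
[  0  -3  -6   -11 ]
[  0   0   5     8 ]
[  0   0   0  44/5 ]
det(A) = (-1)^0 * (-1) * (-3) * (5) * (44/5) = 132  (0 row swaps -> sign +1)

det(A) = 132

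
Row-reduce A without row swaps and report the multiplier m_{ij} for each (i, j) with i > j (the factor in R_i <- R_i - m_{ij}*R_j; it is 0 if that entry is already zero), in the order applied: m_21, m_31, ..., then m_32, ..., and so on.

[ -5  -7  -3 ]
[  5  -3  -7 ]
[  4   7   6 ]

Forward elimination:
R2 <- R2 - (-1)*R1:  [   0  -10  -10 ]
R3 <- R3 - (-4/5)*R1:  [    0   7/5  18/5 ]
R3 <- R3 - (-7/50)*R2:  [    0     0  11/5 ]
Multipliers (in order of application): m_{21} = -1, m_{31} = -4/5, m_{32} = -7/50

multipliers: -1, -4/5, -7/50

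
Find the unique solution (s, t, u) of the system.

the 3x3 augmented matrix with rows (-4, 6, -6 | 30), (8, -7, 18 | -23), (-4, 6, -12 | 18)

Forward elimination on [A|b]:
R2 <- R2 - (-2)*R1:  [  0   5   6  37 ]
R3 <- R3 - (1)*R1:  [   0    0   -6  -12 ]
Row echelon form:
[ -4  6  -6  |   30 ]
[  0  5   6  |   37 ]
[  0  0  -6  |  -12 ]
Back-substitution:
u = (-12) / -6 = 2
t = (37 - (6)*(2)) / 5 = 5
s = (30 - (6)*(5) - (-6)*(2)) / -4 = -3

(-3, 5, 2)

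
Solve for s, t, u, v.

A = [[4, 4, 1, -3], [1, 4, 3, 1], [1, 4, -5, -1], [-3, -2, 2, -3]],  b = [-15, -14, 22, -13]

Forward elimination on [A|b]:
R2 <- R2 - (1/4)*R1:  [     0      3   11/4    7/4  -41/4 ]
R3 <- R3 - (1/4)*R1:  [     0      3  -21/4   -1/4  103/4 ]
R4 <- R4 - (-3/4)*R1:  [     0      1   11/4  -21/4  -97/4 ]
R3 <- R3 - (1)*R2:  [  0   0  -8  -2  36 ]
R4 <- R4 - (1/3)*R2:  [      0       0    11/6   -35/6  -125/6 ]
R4 <- R4 - (-11/48)*R3:  [       0        0        0  -151/24  -151/12 ]
Row echelon form:
[ 4  4     1       -3  |      -15 ]
[ 0  3  11/4      7/4  |    -41/4 ]
[ 0  0    -8       -2  |       36 ]
[ 0  0     0  -151/24  |  -151/12 ]
Back-substitution:
v = (-151/12) / (-151/24) = 2
u = (36 - (-2)*(2)) / -8 = -5
t = (-41/4 - (11/4)*(-5) - (7/4)*(2)) / 3 = 0
s = (-15 - (4)*(0) - (1)*(-5) - (-3)*(2)) / 4 = -1

(-1, 0, -5, 2)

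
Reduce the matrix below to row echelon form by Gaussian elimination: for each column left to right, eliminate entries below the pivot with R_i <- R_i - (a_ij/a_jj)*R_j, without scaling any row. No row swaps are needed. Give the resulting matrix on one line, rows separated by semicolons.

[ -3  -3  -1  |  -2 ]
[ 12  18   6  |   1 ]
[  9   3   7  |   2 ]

Forward elimination:
R2 <- R2 - (-4)*R1:  [  0   6   2  -7 ]
R3 <- R3 - (-3)*R1:  [  0  -6   4  -4 ]
R3 <- R3 - (-1)*R2:  [   0    0    6  -11 ]
Row echelon form:
[ -3  -3  -1  |   -2 ]
[  0   6   2  |   -7 ]
[  0   0   6  |  -11 ]

REF = [-3 -3 -1 -2; 0 6 2 -7; 0 0 6 -11]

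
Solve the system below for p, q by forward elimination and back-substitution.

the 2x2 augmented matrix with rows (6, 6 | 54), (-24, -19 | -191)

Forward elimination on [A|b]:
R2 <- R2 - (-4)*R1:  [  0   5  25 ]
Row echelon form:
[ 6  6  |  54 ]
[ 0  5  |  25 ]
Back-substitution:
q = (25) / 5 = 5
p = (54 - (6)*(5)) / 6 = 4

(4, 5)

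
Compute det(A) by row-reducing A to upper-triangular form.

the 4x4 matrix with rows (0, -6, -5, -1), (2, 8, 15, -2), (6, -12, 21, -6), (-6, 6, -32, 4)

det(A) = 360

Forward elimination:
R1 <-> R2   (pivot in column 1 was zero)
[  2    8   15  -2 ]
[  0   -6   -5  -1 ]
[  6  -12   21  -6 ]
[ -6    6  -32   4 ]
R3 <- R3 - (3)*R1:  [   0  -36  -24    0 ]
R4 <- R4 - (-3)*R1:  [  0  30  13  -2 ]
R3 <- R3 - (6)*R2:  [ 0  0  6  6 ]
R4 <- R4 - (-5)*R2:  [   0    0  -12   -7 ]
R4 <- R4 - (-2)*R3:  [ 0  0  0  5 ]
Upper-triangular form:
[ 2   8  15  -2 ]
[ 0  -6  -5  -1 ]
[ 0   0   6   6 ]
[ 0   0   0   5 ]
det(A) = (-1)^1 * (2) * (-6) * (6) * (5) = 360  (1 row swap -> sign -1)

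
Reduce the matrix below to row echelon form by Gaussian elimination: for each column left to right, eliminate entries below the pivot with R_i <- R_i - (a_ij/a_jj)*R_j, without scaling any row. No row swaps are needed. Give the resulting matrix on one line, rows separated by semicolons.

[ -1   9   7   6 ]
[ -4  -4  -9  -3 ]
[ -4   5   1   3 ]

REF = [-1 9 7 6; 0 -40 -37 -27; 0 0 67/40 -3/40]

Forward elimination:
R2 <- R2 - (4)*R1:  [   0  -40  -37  -27 ]
R3 <- R3 - (4)*R1:  [   0  -31  -27  -21 ]
R3 <- R3 - (31/40)*R2:  [     0      0  67/40  -3/40 ]
Row echelon form:
[ -1    9      7      6 ]
[  0  -40    -37    -27 ]
[  0    0  67/40  -3/40 ]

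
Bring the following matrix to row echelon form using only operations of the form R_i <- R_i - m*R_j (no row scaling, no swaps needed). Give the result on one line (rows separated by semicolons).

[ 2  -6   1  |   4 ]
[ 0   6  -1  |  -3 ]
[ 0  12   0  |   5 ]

Forward elimination:
R3 <- R3 - (2)*R2:  [  0   0   2  11 ]
Row echelon form:
[ 2  -6   1  |   4 ]
[ 0   6  -1  |  -3 ]
[ 0   0   2  |  11 ]

REF = [2 -6 1 4; 0 6 -1 -3; 0 0 2 11]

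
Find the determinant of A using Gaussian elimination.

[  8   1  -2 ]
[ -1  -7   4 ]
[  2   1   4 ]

Forward elimination:
R2 <- R2 - (-1/8)*R1:  [     0  -55/8   15/4 ]
R3 <- R3 - (1/4)*R1:  [   0  3/4  9/2 ]
R3 <- R3 - (-6/55)*R2:  [     0      0  54/11 ]
Upper-triangular form:
[ 8      1     -2 ]
[ 0  -55/8   15/4 ]
[ 0      0  54/11 ]
det(A) = (-1)^0 * (8) * (-55/8) * (54/11) = -270  (0 row swaps -> sign +1)

det(A) = -270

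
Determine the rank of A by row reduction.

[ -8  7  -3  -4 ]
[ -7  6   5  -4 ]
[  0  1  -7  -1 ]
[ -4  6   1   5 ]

Row reduction:
R2 <- R2 - (7/8)*R1:  [    0  -1/8  61/8  -1/2 ]
R4 <- R4 - (1/2)*R1:  [   0  5/2  5/2    7 ]
R3 <- R3 - (-8)*R2:  [  0   0  54  -5 ]
R4 <- R4 - (-20)*R2:  [   0    0  155   -3 ]
R4 <- R4 - (155/54)*R3:  [      0       0       0  613/54 ]
Row echelon form:
[ -8     7    -3      -4 ]
[  0  -1/8  61/8    -1/2 ]
[  0     0    54      -5 ]
[  0     0     0  613/54 ]
Nonzero rows / pivot columns: 4

rank(A) = 4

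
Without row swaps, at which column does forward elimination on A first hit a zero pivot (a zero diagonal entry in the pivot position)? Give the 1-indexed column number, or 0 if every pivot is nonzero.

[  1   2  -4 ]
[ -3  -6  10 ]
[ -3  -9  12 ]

Naive forward elimination:
R2 <- R2 - (-3)*R1:  [  0   0  -2 ]
R3 <- R3 - (-3)*R1:  [  0  -3   0 ]
Matrix at this point:
[ 1   2  -4 ]
[ 0   0  -2 ]
[ 0  -3   0 ]
Pivot entry (2,2) is zero but row 3 has -3 in column 2 -> naive elimination stops; a row interchange (e.g. R2 <-> R3) would be required here.

first zero-pivot column = 2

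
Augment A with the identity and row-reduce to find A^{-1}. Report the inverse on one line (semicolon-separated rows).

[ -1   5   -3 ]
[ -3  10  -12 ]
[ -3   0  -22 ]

Gauss-Jordan on [A | I]:
R1 <- (1/-1)*R1:  [  1  -5   3  |  -1   0   0 ]
R2 <- R2 - (-3)*R1:  [  0  -5  -3  |  -3   1   0 ]
R3 <- R3 - (-3)*R1:  [   0  -15  -13  |   -3    0    1 ]
R2 <- (1/-5)*R2:  [    0     1   3/5  |   3/5  -1/5     0 ]
R1 <- R1 - (-5)*R2:  [  1   0   6  |   2  -1   0 ]
R3 <- R3 - (-15)*R2:  [  0   0  -4  |   6  -3   1 ]
R3 <- (1/-4)*R3:  [    0     0     1  |  -3/2   3/4  -1/4 ]
R1 <- R1 - (6)*R3:  [     1      0      0  |     11  -11/2    3/2 ]
R2 <- R2 - (3/5)*R3:  [      0       1       0  |     3/2  -13/20    3/20 ]
Right block of [I | A^{-1}] is the inverse:
[   11   -11/2   3/2 ]
[  3/2  -13/20  3/20 ]
[ -3/2     3/4  -1/4 ]

inverse = [11 -11/2 3/2; 3/2 -13/20 3/20; -3/2 3/4 -1/4]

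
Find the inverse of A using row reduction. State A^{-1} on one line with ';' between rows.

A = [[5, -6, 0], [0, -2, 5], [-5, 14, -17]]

Gauss-Jordan on [A | I]:
R1 <- (1/5)*R1:  [    1  -6/5     0  |   1/5     0     0 ]
R3 <- R3 - (-5)*R1:  [   0    8  -17  |    1    0    1 ]
R2 <- (1/-2)*R2:  [    0     1  -5/2  |     0  -1/2     0 ]
R1 <- R1 - (-6/5)*R2:  [    1     0    -3  |   1/5  -3/5     0 ]
R3 <- R3 - (8)*R2:  [ 0  0  3  |  1  4  1 ]
R3 <- (1/3)*R3:  [   0    0    1  |  1/3  4/3  1/3 ]
R1 <- R1 - (-3)*R3:  [    1     0     0  |   6/5  17/5     1 ]
R2 <- R2 - (-5/2)*R3:  [    0     1     0  |   5/6  17/6   5/6 ]
Right block of [I | A^{-1}] is the inverse:
[ 6/5  17/5    1 ]
[ 5/6  17/6  5/6 ]
[ 1/3   4/3  1/3 ]

inverse = [6/5 17/5 1; 5/6 17/6 5/6; 1/3 4/3 1/3]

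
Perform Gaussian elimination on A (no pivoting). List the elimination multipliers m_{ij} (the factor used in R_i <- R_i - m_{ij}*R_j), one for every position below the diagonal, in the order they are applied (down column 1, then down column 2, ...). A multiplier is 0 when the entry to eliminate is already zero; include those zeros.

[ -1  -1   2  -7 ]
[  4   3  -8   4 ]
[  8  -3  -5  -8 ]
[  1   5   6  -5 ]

Forward elimination:
R2 <- R2 - (-4)*R1:  [   0   -1    0  -24 ]
R3 <- R3 - (-8)*R1:  [   0  -11   11  -64 ]
R4 <- R4 - (-1)*R1:  [   0    4    8  -12 ]
R3 <- R3 - (11)*R2:  [   0    0   11  200 ]
R4 <- R4 - (-4)*R2:  [    0     0     8  -108 ]
R4 <- R4 - (8/11)*R3:  [        0         0         0  -2788/11 ]
Multipliers (in order of application): m_{21} = -4, m_{31} = -8, m_{41} = -1, m_{32} = 11, m_{42} = -4, m_{43} = 8/11

multipliers: -4, -8, -1, 11, -4, 8/11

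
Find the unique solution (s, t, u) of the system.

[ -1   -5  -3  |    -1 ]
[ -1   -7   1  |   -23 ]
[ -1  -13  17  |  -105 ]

(-2, 3, -4)

Forward elimination on [A|b]:
R2 <- R2 - (1)*R1:  [   0   -2    4  -22 ]
R3 <- R3 - (1)*R1:  [    0    -8    20  -104 ]
R3 <- R3 - (4)*R2:  [   0    0    4  -16 ]
Row echelon form:
[ -1  -5  -3  |   -1 ]
[  0  -2   4  |  -22 ]
[  0   0   4  |  -16 ]
Back-substitution:
u = (-16) / 4 = -4
t = (-22 - (4)*(-4)) / -2 = 3
s = (-1 - (-5)*(3) - (-3)*(-4)) / -1 = -2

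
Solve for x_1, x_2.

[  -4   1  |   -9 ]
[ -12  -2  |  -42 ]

Forward elimination on [A|b]:
R2 <- R2 - (3)*R1:  [   0   -5  -15 ]
Row echelon form:
[ -4   1  |   -9 ]
[  0  -5  |  -15 ]
Back-substitution:
x_2 = (-15) / -5 = 3
x_1 = (-9 - (1)*(3)) / -4 = 3

(3, 3)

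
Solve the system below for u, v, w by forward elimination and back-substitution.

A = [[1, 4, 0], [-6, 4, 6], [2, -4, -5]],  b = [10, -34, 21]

Forward elimination on [A|b]:
R2 <- R2 - (-6)*R1:  [  0  28   6  26 ]
R3 <- R3 - (2)*R1:  [   0  -12   -5    1 ]
R3 <- R3 - (-3/7)*R2:  [     0      0  -17/7   85/7 ]
Row echelon form:
[ 1   4      0  |    10 ]
[ 0  28      6  |    26 ]
[ 0   0  -17/7  |  85/7 ]
Back-substitution:
w = (85/7) / (-17/7) = -5
v = (26 - (6)*(-5)) / 28 = 2
u = (10 - (4)*(2)) / 1 = 2

(2, 2, -5)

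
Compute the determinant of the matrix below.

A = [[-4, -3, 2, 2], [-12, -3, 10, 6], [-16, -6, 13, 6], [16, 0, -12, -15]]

det(A) = -24

Forward elimination:
R2 <- R2 - (3)*R1:  [ 0  6  4  0 ]
R3 <- R3 - (4)*R1:  [  0   6   5  -2 ]
R4 <- R4 - (-4)*R1:  [   0  -12   -4   -7 ]
R3 <- R3 - (1)*R2:  [  0   0   1  -2 ]
R4 <- R4 - (-2)*R2:  [  0   0   4  -7 ]
R4 <- R4 - (4)*R3:  [ 0  0  0  1 ]
Upper-triangular form:
[ -4  -3  2   2 ]
[  0   6  4   0 ]
[  0   0  1  -2 ]
[  0   0  0   1 ]
det(A) = (-1)^0 * (-4) * (6) * (1) * (1) = -24  (0 row swaps -> sign +1)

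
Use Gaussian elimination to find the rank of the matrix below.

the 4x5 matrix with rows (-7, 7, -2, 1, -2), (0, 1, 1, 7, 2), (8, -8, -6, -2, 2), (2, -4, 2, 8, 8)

Row reduction:
R3 <- R3 - (-8/7)*R1:  [     0      0  -58/7   -6/7   -2/7 ]
R4 <- R4 - (-2/7)*R1:  [    0    -2  10/7  58/7  52/7 ]
R4 <- R4 - (-2)*R2:  [     0      0   24/7  156/7   80/7 ]
R4 <- R4 - (-12/29)*R3:  [      0       0       0  636/29  328/29 ]
Row echelon form:
[ -7  7     -2       1      -2 ]
[  0  1      1       7       2 ]
[  0  0  -58/7    -6/7    -2/7 ]
[  0  0      0  636/29  328/29 ]
Nonzero rows / pivot columns: 4

rank(A) = 4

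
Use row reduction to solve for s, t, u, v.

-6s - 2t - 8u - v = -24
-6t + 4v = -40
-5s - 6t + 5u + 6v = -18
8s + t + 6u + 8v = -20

(-2, 4, 4, -4)

Forward elimination on [A|b]:
R3 <- R3 - (5/6)*R1:  [     0  -13/3   35/3   41/6      2 ]
R4 <- R4 - (-4/3)*R1:  [     0   -5/3  -14/3   20/3    -52 ]
R3 <- R3 - (13/18)*R2:  [     0      0   35/3  71/18  278/9 ]
R4 <- R4 - (5/18)*R2:  [      0       0   -14/3    50/9  -368/9 ]
R4 <- R4 - (-2/5)*R3:  [       0        0        0   107/15  -428/15 ]
Row echelon form:
[ -6  -2    -8      -1  |      -24 ]
[  0  -6     0       4  |      -40 ]
[  0   0  35/3   71/18  |    278/9 ]
[  0   0     0  107/15  |  -428/15 ]
Back-substitution:
v = (-428/15) / (107/15) = -4
u = (278/9 - (71/18)*(-4)) / (35/3) = 4
t = (-40 - (4)*(-4)) / -6 = 4
s = (-24 - (-2)*(4) - (-8)*(4) - (-1)*(-4)) / -6 = -2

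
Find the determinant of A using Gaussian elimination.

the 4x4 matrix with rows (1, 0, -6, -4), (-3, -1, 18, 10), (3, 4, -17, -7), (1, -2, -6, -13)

det(A) = 5

Forward elimination:
R2 <- R2 - (-3)*R1:  [  0  -1   0  -2 ]
R3 <- R3 - (3)*R1:  [ 0  4  1  5 ]
R4 <- R4 - (1)*R1:  [  0  -2   0  -9 ]
R3 <- R3 - (-4)*R2:  [  0   0   1  -3 ]
R4 <- R4 - (2)*R2:  [  0   0   0  -5 ]
Upper-triangular form:
[ 1   0  -6  -4 ]
[ 0  -1   0  -2 ]
[ 0   0   1  -3 ]
[ 0   0   0  -5 ]
det(A) = (-1)^0 * (1) * (-1) * (1) * (-5) = 5  (0 row swaps -> sign +1)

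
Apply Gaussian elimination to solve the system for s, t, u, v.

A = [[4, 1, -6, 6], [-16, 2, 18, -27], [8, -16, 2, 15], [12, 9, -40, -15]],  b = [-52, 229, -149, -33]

Forward elimination on [A|b]:
R2 <- R2 - (-4)*R1:  [  0   6  -6  -3  21 ]
R3 <- R3 - (2)*R1:  [   0  -18   14    3  -45 ]
R4 <- R4 - (3)*R1:  [   0    6  -22  -33  123 ]
R3 <- R3 - (-3)*R2:  [  0   0  -4  -6  18 ]
R4 <- R4 - (1)*R2:  [   0    0  -16  -30  102 ]
R4 <- R4 - (4)*R3:  [  0   0   0  -6  30 ]
Row echelon form:
[ 4  1  -6   6  |  -52 ]
[ 0  6  -6  -3  |   21 ]
[ 0  0  -4  -6  |   18 ]
[ 0  0   0  -6  |   30 ]
Back-substitution:
v = (30) / -6 = -5
u = (18 - (-6)*(-5)) / -4 = 3
t = (21 - (-6)*(3) - (-3)*(-5)) / 6 = 4
s = (-52 - (1)*(4) - (-6)*(3) - (6)*(-5)) / 4 = -2

(-2, 4, 3, -5)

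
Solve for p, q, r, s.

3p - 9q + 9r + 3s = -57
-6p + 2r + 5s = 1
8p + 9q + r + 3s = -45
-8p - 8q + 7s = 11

Forward elimination on [A|b]:
R2 <- R2 - (-2)*R1:  [    0   -18    20    11  -113 ]
R3 <- R3 - (8/3)*R1:  [   0   33  -23   -5  107 ]
R4 <- R4 - (-8/3)*R1:  [    0   -32    24    15  -141 ]
R3 <- R3 - (-11/6)*R2:  [      0       0    41/3    91/6  -601/6 ]
R4 <- R4 - (16/9)*R2:  [      0       0  -104/9   -41/9   539/9 ]
R4 <- R4 - (-104/123)*R3:  [        0         0         0    339/41  -1017/41 ]
Row echelon form:
[ 3   -9     9       3  |       -57 ]
[ 0  -18    20      11  |      -113 ]
[ 0    0  41/3    91/6  |    -601/6 ]
[ 0    0     0  339/41  |  -1017/41 ]
Back-substitution:
s = (-1017/41) / (339/41) = -3
r = (-601/6 - (91/6)*(-3)) / (41/3) = -4
q = (-113 - (20)*(-4) - (11)*(-3)) / -18 = 0
p = (-57 - (-9)*(0) - (9)*(-4) - (3)*(-3)) / 3 = -4

(-4, 0, -4, -3)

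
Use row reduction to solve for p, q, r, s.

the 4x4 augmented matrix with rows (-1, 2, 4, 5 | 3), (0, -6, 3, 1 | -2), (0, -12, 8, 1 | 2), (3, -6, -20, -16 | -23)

Forward elimination on [A|b]:
R4 <- R4 - (-3)*R1:  [   0    0   -8   -1  -14 ]
R3 <- R3 - (2)*R2:  [  0   0   2  -1   6 ]
R4 <- R4 - (-4)*R3:  [  0   0   0  -5  10 ]
Row echelon form:
[ -1   2  4   5  |   3 ]
[  0  -6  3   1  |  -2 ]
[  0   0  2  -1  |   6 ]
[  0   0  0  -5  |  10 ]
Back-substitution:
s = (10) / -5 = -2
r = (6 - (-1)*(-2)) / 2 = 2
q = (-2 - (3)*(2) - (1)*(-2)) / -6 = 1
p = (3 - (2)*(1) - (4)*(2) - (5)*(-2)) / -1 = -3

(-3, 1, 2, -2)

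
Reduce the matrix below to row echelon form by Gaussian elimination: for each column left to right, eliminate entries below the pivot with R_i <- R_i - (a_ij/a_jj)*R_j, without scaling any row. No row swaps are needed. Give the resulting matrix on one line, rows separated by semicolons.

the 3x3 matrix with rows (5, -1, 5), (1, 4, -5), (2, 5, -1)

Forward elimination:
R2 <- R2 - (1/5)*R1:  [    0  21/5    -6 ]
R3 <- R3 - (2/5)*R1:  [    0  27/5    -3 ]
R3 <- R3 - (9/7)*R2:  [    0     0  33/7 ]
Row echelon form:
[ 5    -1     5 ]
[ 0  21/5    -6 ]
[ 0     0  33/7 ]

REF = [5 -1 5; 0 21/5 -6; 0 0 33/7]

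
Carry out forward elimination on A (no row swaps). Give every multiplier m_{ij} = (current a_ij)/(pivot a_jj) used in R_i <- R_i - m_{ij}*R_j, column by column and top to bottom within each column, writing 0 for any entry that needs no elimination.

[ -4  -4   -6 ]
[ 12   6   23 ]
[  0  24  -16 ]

Forward elimination:
R2 <- R2 - (-3)*R1:  [  0  -6   5 ]
R3: entry in column 1 is already 0 -> m_{31} = 0 (no row operation needed)
R3 <- R3 - (-4)*R2:  [ 0  0  4 ]
Multipliers (in order of application): m_{21} = -3, m_{31} = 0, m_{32} = -4

multipliers: -3, 0, -4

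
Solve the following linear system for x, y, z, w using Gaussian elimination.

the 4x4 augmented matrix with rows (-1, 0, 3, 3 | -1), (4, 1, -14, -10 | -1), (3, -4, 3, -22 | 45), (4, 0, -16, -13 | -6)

(4, 5, 3, -2)

Forward elimination on [A|b]:
R2 <- R2 - (-4)*R1:  [  0   1  -2   2  -5 ]
R3 <- R3 - (-3)*R1:  [   0   -4   12  -13   42 ]
R4 <- R4 - (-4)*R1:  [   0    0   -4   -1  -10 ]
R3 <- R3 - (-4)*R2:  [  0   0   4  -5  22 ]
R4 <- R4 - (-1)*R3:  [  0   0   0  -6  12 ]
Row echelon form:
[ -1  0   3   3  |  -1 ]
[  0  1  -2   2  |  -5 ]
[  0  0   4  -5  |  22 ]
[  0  0   0  -6  |  12 ]
Back-substitution:
w = (12) / -6 = -2
z = (22 - (-5)*(-2)) / 4 = 3
y = (-5 - (-2)*(3) - (2)*(-2)) / 1 = 5
x = (-1 - (3)*(3) - (3)*(-2)) / -1 = 4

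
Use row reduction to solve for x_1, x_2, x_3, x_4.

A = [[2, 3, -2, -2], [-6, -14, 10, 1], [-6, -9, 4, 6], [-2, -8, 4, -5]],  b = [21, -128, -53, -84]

Forward elimination on [A|b]:
R2 <- R2 - (-3)*R1:  [   0   -5    4   -5  -65 ]
R3 <- R3 - (-3)*R1:  [  0   0  -2   0  10 ]
R4 <- R4 - (-1)*R1:  [   0   -5    2   -7  -63 ]
R4 <- R4 - (1)*R2:  [  0   0  -2  -2   2 ]
R4 <- R4 - (1)*R3:  [  0   0   0  -2  -8 ]
Row echelon form:
[ 2   3  -2  -2  |   21 ]
[ 0  -5   4  -5  |  -65 ]
[ 0   0  -2   0  |   10 ]
[ 0   0   0  -2  |   -8 ]
Back-substitution:
x_4 = (-8) / -2 = 4
x_3 = (10) / -2 = -5
x_2 = (-65 - (4)*(-5) - (-5)*(4)) / -5 = 5
x_1 = (21 - (3)*(5) - (-2)*(-5) - (-2)*(4)) / 2 = 2

(2, 5, -5, 4)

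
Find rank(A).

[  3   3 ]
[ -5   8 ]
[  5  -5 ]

rank(A) = 2

Row reduction:
R2 <- R2 - (-5/3)*R1:  [  0  13 ]
R3 <- R3 - (5/3)*R1:  [   0  -10 ]
R3 <- R3 - (-10/13)*R2:  [ 0  0 ]
Row echelon form:
[ 3   3 ]
[ 0  13 ]
[ 0   0 ]
Nonzero rows / pivot columns: 2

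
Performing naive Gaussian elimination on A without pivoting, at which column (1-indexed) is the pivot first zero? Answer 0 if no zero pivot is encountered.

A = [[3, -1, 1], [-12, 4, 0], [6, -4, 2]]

Naive forward elimination:
R2 <- R2 - (-4)*R1:  [ 0  0  4 ]
R3 <- R3 - (2)*R1:  [  0  -2   0 ]
Matrix at this point:
[ 3  -1  1 ]
[ 0   0  4 ]
[ 0  -2  0 ]
Pivot entry (2,2) is zero but row 3 has -2 in column 2 -> naive elimination stops; a row interchange (e.g. R2 <-> R3) would be required here.

first zero-pivot column = 2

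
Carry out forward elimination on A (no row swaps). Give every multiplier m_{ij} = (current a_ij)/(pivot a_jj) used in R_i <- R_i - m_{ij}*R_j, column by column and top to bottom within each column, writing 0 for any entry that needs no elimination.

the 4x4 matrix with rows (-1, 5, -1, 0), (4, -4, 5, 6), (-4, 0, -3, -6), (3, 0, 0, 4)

multipliers: -4, 4, -3, -5/4, 15/16, -7/4

Forward elimination:
R2 <- R2 - (-4)*R1:  [  0  16   1   6 ]
R3 <- R3 - (4)*R1:  [   0  -20    1   -6 ]
R4 <- R4 - (-3)*R1:  [  0  15  -3   4 ]
R3 <- R3 - (-5/4)*R2:  [   0    0  9/4  3/2 ]
R4 <- R4 - (15/16)*R2:  [      0       0  -63/16   -13/8 ]
R4 <- R4 - (-7/4)*R3:  [ 0  0  0  1 ]
Multipliers (in order of application): m_{21} = -4, m_{31} = 4, m_{41} = -3, m_{32} = -5/4, m_{42} = 15/16, m_{43} = -7/4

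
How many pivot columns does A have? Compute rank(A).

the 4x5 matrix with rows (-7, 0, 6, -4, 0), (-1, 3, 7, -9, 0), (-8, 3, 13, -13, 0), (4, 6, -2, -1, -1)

rank(A) = 3

Row reduction:
R2 <- R2 - (1/7)*R1:  [     0      3   43/7  -59/7      0 ]
R3 <- R3 - (8/7)*R1:  [     0      3   43/7  -59/7      0 ]
R4 <- R4 - (-4/7)*R1:  [     0      6   10/7  -23/7     -1 ]
R3 <- R3 - (1)*R2:  [ 0  0  0  0  0 ]
R4 <- R4 - (2)*R2:  [     0      0  -76/7   95/7     -1 ]
R3 <-> R4   (pivot in column 3 was zero)
[ -7  0      6     -4   0 ]
[  0  3   43/7  -59/7   0 ]
[  0  0  -76/7   95/7  -1 ]
[  0  0      0      0   0 ]
Row echelon form:
[ -7  0      6     -4   0 ]
[  0  3   43/7  -59/7   0 ]
[  0  0  -76/7   95/7  -1 ]
[  0  0      0      0   0 ]
Nonzero rows / pivot columns: 3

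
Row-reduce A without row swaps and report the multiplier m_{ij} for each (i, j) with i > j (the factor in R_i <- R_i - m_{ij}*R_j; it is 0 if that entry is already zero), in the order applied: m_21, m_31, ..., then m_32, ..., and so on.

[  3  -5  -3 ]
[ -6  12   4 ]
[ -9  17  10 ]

multipliers: -2, -3, 1

Forward elimination:
R2 <- R2 - (-2)*R1:  [  0   2  -2 ]
R3 <- R3 - (-3)*R1:  [ 0  2  1 ]
R3 <- R3 - (1)*R2:  [ 0  0  3 ]
Multipliers (in order of application): m_{21} = -2, m_{31} = -3, m_{32} = 1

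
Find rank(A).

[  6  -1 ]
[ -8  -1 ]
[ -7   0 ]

rank(A) = 2

Row reduction:
R2 <- R2 - (-4/3)*R1:  [    0  -7/3 ]
R3 <- R3 - (-7/6)*R1:  [    0  -7/6 ]
R3 <- R3 - (1/2)*R2:  [ 0  0 ]
Row echelon form:
[ 6    -1 ]
[ 0  -7/3 ]
[ 0     0 ]
Nonzero rows / pivot columns: 2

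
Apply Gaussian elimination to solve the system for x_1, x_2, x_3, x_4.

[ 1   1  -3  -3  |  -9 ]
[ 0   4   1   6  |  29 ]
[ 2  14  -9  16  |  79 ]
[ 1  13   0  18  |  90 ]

Forward elimination on [A|b]:
R3 <- R3 - (2)*R1:  [  0  12  -3  22  97 ]
R4 <- R4 - (1)*R1:  [  0  12   3  21  99 ]
R3 <- R3 - (3)*R2:  [  0   0  -6   4  10 ]
R4 <- R4 - (3)*R2:  [  0   0   0   3  12 ]
Row echelon form:
[ 1  1  -3  -3  |  -9 ]
[ 0  4   1   6  |  29 ]
[ 0  0  -6   4  |  10 ]
[ 0  0   0   3  |  12 ]
Back-substitution:
x_4 = (12) / 3 = 4
x_3 = (10 - (4)*(4)) / -6 = 1
x_2 = (29 - (1)*(1) - (6)*(4)) / 4 = 1
x_1 = (-9 - (1)*(1) - (-3)*(1) - (-3)*(4)) / 1 = 5

(5, 1, 1, 4)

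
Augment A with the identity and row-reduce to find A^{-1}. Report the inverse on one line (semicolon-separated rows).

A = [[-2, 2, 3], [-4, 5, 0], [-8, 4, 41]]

Gauss-Jordan on [A | I]:
R1 <- (1/-2)*R1:  [    1    -1  -3/2  |  -1/2     0     0 ]
R2 <- R2 - (-4)*R1:  [  0   1  -6  |  -2   1   0 ]
R3 <- R3 - (-8)*R1:  [  0  -4  29  |  -4   0   1 ]
R1 <- R1 - (-1)*R2:  [     1      0  -15/2  |   -5/2      1      0 ]
R3 <- R3 - (-4)*R2:  [   0    0    5  |  -12    4    1 ]
R3 <- (1/5)*R3:  [     0      0      1  |  -12/5    4/5    1/5 ]
R1 <- R1 - (-15/2)*R3:  [     1      0      0  |  -41/2      7    3/2 ]
R2 <- R2 - (-6)*R3:  [     0      1      0  |  -82/5   29/5    6/5 ]
Right block of [I | A^{-1}] is the inverse:
[ -41/2     7  3/2 ]
[ -82/5  29/5  6/5 ]
[ -12/5   4/5  1/5 ]

inverse = [-41/2 7 3/2; -82/5 29/5 6/5; -12/5 4/5 1/5]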